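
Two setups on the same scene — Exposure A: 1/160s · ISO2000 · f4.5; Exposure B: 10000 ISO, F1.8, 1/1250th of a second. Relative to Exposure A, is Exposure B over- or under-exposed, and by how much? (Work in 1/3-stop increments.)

2 stops brighter

Aperture: f/4.5 → f/4 → f/3.5 → f/3.2 → f/2.8 → f/2.5 → f/2.2 → f/2 → f/1.8 — 2 2/3 stops opened up (brighter).
Shutter speed: 1/160 → 1/200 → 1/250 → 1/320 → 1/400 → 1/500 → 1/640 → 1/800 → 1/1000 → 1/1250 — 3 stops faster (darker).
ISO: 2000 → 2500 → 3200 → 4000 → 5000 → 6400 → 8000 → 10000 — 2 1/3 stops higher (brighter).
Net: +2 2/3 −3 +2 1/3 = +2 stops.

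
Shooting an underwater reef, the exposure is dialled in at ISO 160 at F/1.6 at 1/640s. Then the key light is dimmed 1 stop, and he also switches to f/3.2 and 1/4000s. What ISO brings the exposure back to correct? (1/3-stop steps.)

Scene light: 1 stop darker.
Aperture: f/1.6 → f/1.8 → f/2 → f/2.2 → f/2.5 → f/2.8 → f/3.2 — 2 stops narrower (darker).
Shutter speed: 1/640 → 1/800 → 1/1000 → 1/1250 → 1/1600 → 1/2000 → 1/2500 → 1/3200 → 1/4000 — 2 2/3 stops faster (darker).
Net so far: 5 2/3 stops darker. ISO: 160 → 200 → 250 → 320 → 400 → 500 → 640 → 800 → 1000 → 1250 → 1600 → 2000 → 2500 → 3200 → 4000 → 5000 → 6400 → 8000.

ISO 8000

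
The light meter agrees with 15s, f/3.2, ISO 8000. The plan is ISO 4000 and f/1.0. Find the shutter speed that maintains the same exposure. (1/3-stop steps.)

3.2 s

ISO: 8000 → 6400 → 5000 → 4000 — 1 stop lower (darker).
Aperture: f/3.2 → f/2.8 → f/2.5 → f/2.2 → f/2 → f/1.8 → f/1.6 → f/1.4 → f/1.2 → f/1.1 → f/1.0 — 3 1/3 stops opened up (brighter).
Net change so far: 2 1/3 stops brighter. Offset with the shutter speed: 15 → 13 → 10 → 8 → 6 → 5 → 4 → 3.2.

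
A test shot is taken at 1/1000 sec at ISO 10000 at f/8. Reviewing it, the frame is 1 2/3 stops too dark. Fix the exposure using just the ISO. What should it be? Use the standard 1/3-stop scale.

ISO 32000

Underexposed by 1 2/3 stops → need 1 2/3 stops brighter.
ISO: 10000 → 12800 → 16000 → 20000 → 25600 → 32000.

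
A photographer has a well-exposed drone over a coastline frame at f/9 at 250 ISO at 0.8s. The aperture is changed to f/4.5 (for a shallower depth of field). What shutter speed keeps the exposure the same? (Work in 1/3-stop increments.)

1/5s

Aperture: f/9 → f/8 → f/7.1 → f/6.3 → f/5.6 → f/5 → f/4.5 — 2 stops opened up (brighter).
Need 2 stops darker from the shutter speed: 0.8 → 0.6 → 0.5 → 0.4 → 0.3 → 1/4 → 1/5.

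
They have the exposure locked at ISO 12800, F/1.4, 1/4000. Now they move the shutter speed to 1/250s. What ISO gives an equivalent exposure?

ISO 800

Shutter speed: 1/4000 → 1/2000 → 1/1000 → 1/500 → 1/250 — 4 stops longer (brighter).
Need 4 stops darker from the ISO: 12800 → 6400 → 3200 → 1600 → 800.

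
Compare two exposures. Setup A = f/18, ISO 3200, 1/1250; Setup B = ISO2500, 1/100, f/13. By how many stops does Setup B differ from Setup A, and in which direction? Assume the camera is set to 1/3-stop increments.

4 1/3 stops brighter

Aperture: f/18 → f/16 → f/14 → f/13 — 1 stop larger aperture (brighter).
Shutter speed: 1/1250 → 1/1000 → 1/800 → 1/640 → 1/500 → 1/400 → 1/320 → 1/250 → 1/200 → 1/160 → 1/125 → 1/100 — 3 2/3 stops slower (brighter).
ISO: 3200 → 2500 — 1/3 stop dropped (darker).
Net: +1 +3 2/3 −1/3 = +4 1/3 stops.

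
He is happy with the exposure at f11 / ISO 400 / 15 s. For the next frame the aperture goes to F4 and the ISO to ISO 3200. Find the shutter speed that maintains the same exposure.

1/4s

Aperture: f/11 → f/8 → f/5.6 → f/4 — 3 stops wider (brighter).
ISO: 400 → 800 → 1600 → 3200 — 3 stops raised (brighter).
Net change so far: 6 stops brighter. Offset with the shutter speed: 15 → 8 → 4 → 2 → 1 → 1/2 → 1/4.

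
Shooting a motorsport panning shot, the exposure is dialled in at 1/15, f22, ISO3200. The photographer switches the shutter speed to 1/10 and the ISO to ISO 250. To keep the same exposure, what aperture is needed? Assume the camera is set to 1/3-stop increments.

f/8

Shutter speed: 1/15 → 1/13 → 1/10 — 2/3 stop longer (brighter).
ISO: 3200 → 2500 → 2000 → 1600 → 1250 → 1000 → 800 → 640 → 500 → 400 → 320 → 250 — 3 2/3 stops dropped (darker).
Net change so far: 3 stops darker. Offset with the aperture: f/22 → f/20 → f/18 → f/16 → f/14 → f/13 → f/11 → f/10 → f/9 → f/8.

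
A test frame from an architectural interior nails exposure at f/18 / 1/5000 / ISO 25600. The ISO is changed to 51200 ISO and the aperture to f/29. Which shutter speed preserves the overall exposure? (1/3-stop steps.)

ISO: 25600 → 32000 → 40000 → 51200 — 1 stop higher (brighter).
Aperture: f/18 → f/20 → f/22 → f/25 → f/29 — 1 1/3 stops smaller aperture (darker).
Net change so far: 1/3 stop darker. Offset with the shutter speed: 1/5000 → 1/4000.

1/4000s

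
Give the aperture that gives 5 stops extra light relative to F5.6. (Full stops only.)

f/1.0

Aperture: f/5.6 → f/4 → f/2.8 → f/2 → f/1.4 → f/1.0 — 5 stops larger aperture (brighter).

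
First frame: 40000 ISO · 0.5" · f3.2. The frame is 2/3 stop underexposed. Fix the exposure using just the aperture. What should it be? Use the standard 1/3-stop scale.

f/2.5

Underexposed by 2/3 stop → need 2/3 stop brighter.
Aperture: f/3.2 → f/2.8 → f/2.5.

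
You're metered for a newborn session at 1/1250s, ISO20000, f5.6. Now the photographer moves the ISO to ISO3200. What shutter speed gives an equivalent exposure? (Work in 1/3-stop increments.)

ISO: 20000 → 16000 → 12800 → 10000 → 8000 → 6400 → 5000 → 4000 → 3200 — 2 2/3 stops dropped (darker).
Need 2 2/3 stops brighter from the shutter speed: 1/1250 → 1/1000 → 1/800 → 1/640 → 1/500 → 1/400 → 1/320 → 1/250 → 1/200.

1/200s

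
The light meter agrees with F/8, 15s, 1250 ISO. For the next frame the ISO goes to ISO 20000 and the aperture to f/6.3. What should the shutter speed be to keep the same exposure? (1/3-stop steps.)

0.6 s

ISO: 1250 → 1600 → 2000 → 2500 → 3200 → 4000 → 5000 → 6400 → 8000 → 10000 → 12800 → 16000 → 20000 — 4 stops higher (brighter).
Aperture: f/8 → f/7.1 → f/6.3 — 2/3 stop wider (brighter).
Net change so far: 4 2/3 stops brighter. Offset with the shutter speed: 15 → 13 → 10 → 8 → 6 → 5 → 4 → 3.2 → 2.5 → 2 → 1.6 → 1.3 → 1 → 0.8 → 0.6.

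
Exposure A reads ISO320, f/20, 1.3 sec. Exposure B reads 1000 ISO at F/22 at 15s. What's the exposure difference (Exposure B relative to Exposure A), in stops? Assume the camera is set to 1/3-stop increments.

5 stops brighter

Aperture: f/20 → f/22 — 1/3 stop smaller aperture (darker).
Shutter speed: 1.3 → 1.6 → 2 → 2.5 → 3.2 → 4 → 5 → 6 → 8 → 10 → 13 → 15 — 3 2/3 stops longer (brighter).
ISO: 320 → 400 → 500 → 640 → 800 → 1000 — 1 2/3 stops raised (brighter).
Net: −1/3 +3 2/3 +1 2/3 = +5 stops.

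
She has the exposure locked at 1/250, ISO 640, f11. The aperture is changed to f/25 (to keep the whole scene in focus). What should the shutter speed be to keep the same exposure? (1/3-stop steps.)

Aperture: f/11 → f/13 → f/14 → f/16 → f/18 → f/20 → f/22 → f/25 — 2 1/3 stops smaller aperture (darker).
Need 2 1/3 stops brighter from the shutter speed: 1/250 → 1/200 → 1/160 → 1/125 → 1/100 → 1/80 → 1/60 → 1/50.

1/50s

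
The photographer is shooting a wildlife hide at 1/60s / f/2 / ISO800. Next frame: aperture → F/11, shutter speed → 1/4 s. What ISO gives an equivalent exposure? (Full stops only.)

Aperture: f/2 → f/2.8 → f/4 → f/5.6 → f/8 → f/11 — 5 stops smaller aperture (darker).
Shutter speed: 1/60 → 1/30 → 1/15 → 1/8 → 1/4 — 4 stops longer (brighter).
Net change so far: 1 stop darker. Offset with the ISO: 800 → 1600.

ISO 1600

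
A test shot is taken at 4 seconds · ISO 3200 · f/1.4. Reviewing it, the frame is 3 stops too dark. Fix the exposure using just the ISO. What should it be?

Underexposed by 3 stops → need 3 stops brighter.
ISO: 3200 → 6400 → 12800 → 25600.

ISO 25600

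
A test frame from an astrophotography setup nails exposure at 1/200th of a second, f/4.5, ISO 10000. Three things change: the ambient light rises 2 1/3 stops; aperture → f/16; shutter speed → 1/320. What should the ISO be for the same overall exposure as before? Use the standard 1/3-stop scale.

ISO 40000

Scene light: 2 1/3 stops brighter.
Aperture: f/4.5 → f/5 → f/5.6 → f/6.3 → f/7.1 → f/8 → f/9 → f/10 → f/11 → f/13 → f/14 → f/16 — 3 2/3 stops narrower (darker).
Shutter speed: 1/200 → 1/250 → 1/320 — 2/3 stop shorter (darker).
Net so far: 2 stops darker. ISO: 10000 → 12800 → 16000 → 20000 → 25600 → 32000 → 40000.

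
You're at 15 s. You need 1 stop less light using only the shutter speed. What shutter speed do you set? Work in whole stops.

8 s

Shutter speed: 15 → 8 — 1 stop shorter (darker).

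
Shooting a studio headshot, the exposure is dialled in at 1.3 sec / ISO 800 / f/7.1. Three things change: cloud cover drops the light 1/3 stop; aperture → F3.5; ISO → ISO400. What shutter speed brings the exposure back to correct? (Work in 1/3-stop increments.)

0.8 s

Scene light: 1/3 stop darker.
Aperture: f/7.1 → f/6.3 → f/5.6 → f/5 → f/4.5 → f/4 → f/3.5 — 2 stops opened up (brighter).
ISO: 800 → 640 → 500 → 400 — 1 stop lower (darker).
Net so far: 2/3 stop brighter. Shutter speed: 1.3 → 1 → 0.8.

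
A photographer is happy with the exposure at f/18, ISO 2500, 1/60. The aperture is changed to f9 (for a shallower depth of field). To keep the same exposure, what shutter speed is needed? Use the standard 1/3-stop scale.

1/250s

Aperture: f/18 → f/16 → f/14 → f/13 → f/11 → f/10 → f/9 — 2 stops wider (brighter).
Need 2 stops darker from the shutter speed: 1/60 → 1/80 → 1/100 → 1/125 → 1/160 → 1/200 → 1/250.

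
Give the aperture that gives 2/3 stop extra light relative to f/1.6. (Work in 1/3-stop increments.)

Aperture: f/1.6 → f/1.4 → f/1.2 — 2/3 stop opened up (brighter).

f/1.2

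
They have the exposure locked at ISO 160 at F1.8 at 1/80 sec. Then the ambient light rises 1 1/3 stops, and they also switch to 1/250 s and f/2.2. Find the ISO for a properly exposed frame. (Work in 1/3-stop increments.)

ISO 320

Scene light: 1 1/3 stops brighter.
Shutter speed: 1/80 → 1/100 → 1/125 → 1/160 → 1/200 → 1/250 — 1 2/3 stops shorter (darker).
Aperture: f/1.8 → f/2 → f/2.2 — 2/3 stop smaller aperture (darker).
Net so far: 1 stop darker. ISO: 160 → 200 → 250 → 320.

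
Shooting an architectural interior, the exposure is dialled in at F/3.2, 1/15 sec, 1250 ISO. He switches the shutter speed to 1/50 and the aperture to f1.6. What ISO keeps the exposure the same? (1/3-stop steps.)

Shutter speed: 1/15 → 1/20 → 1/25 → 1/30 → 1/40 → 1/50 — 1 2/3 stops faster (darker).
Aperture: f/3.2 → f/2.8 → f/2.5 → f/2.2 → f/2 → f/1.8 → f/1.6 — 2 stops wider (brighter).
Net change so far: 1/3 stop brighter. Offset with the ISO: 1250 → 1000.

ISO 1000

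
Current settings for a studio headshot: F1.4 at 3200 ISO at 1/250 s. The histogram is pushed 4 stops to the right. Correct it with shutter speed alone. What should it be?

1/4000s

Overexposed by 4 stops → need 4 stops darker.
Shutter speed: 1/250 → 1/500 → 1/1000 → 1/2000 → 1/4000.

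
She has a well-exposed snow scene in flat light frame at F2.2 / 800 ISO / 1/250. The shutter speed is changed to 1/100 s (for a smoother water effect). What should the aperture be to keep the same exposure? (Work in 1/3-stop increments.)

f/3.5

Shutter speed: 1/250 → 1/200 → 1/160 → 1/125 → 1/100 — 1 1/3 stops slower (brighter).
Need 1 1/3 stops darker from the aperture: f/2.2 → f/2.5 → f/2.8 → f/3.2 → f/3.5.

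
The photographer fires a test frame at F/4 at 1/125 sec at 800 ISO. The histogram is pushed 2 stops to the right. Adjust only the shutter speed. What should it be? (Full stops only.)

Overexposed by 2 stops → need 2 stops darker.
Shutter speed: 1/125 → 1/250 → 1/500.

1/500s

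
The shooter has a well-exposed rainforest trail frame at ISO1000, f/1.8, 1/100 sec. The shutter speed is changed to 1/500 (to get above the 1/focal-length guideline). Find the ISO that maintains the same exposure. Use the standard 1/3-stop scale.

Shutter speed: 1/100 → 1/125 → 1/160 → 1/200 → 1/250 → 1/320 → 1/400 → 1/500 — 2 1/3 stops faster (darker).
Need 2 1/3 stops brighter from the ISO: 1000 → 1250 → 1600 → 2000 → 2500 → 3200 → 4000 → 5000.

ISO 5000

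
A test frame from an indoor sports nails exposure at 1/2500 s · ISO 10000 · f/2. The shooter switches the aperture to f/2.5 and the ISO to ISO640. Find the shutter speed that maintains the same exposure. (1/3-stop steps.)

1/100s

Aperture: f/2 → f/2.2 → f/2.5 — 2/3 stop stopped down (darker).
ISO: 10000 → 8000 → 6400 → 5000 → 4000 → 3200 → 2500 → 2000 → 1600 → 1250 → 1000 → 800 → 640 — 4 stops lower (darker).
Net change so far: 4 2/3 stops darker. Offset with the shutter speed: 1/2500 → 1/2000 → 1/1600 → 1/1250 → 1/1000 → 1/800 → 1/640 → 1/500 → 1/400 → 1/320 → 1/250 → 1/200 → 1/160 → 1/125 → 1/100.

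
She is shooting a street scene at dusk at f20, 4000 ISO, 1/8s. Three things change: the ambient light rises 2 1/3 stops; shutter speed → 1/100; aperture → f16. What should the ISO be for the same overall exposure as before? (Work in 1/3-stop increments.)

ISO 6400

Scene light: 2 1/3 stops brighter.
Shutter speed: 1/8 → 1/10 → 1/13 → 1/15 → 1/20 → 1/25 → 1/30 → 1/40 → 1/50 → 1/60 → 1/80 → 1/100 — 3 2/3 stops faster (darker).
Aperture: f/20 → f/18 → f/16 — 2/3 stop larger aperture (brighter).
Net so far: 2/3 stop darker. ISO: 4000 → 5000 → 6400.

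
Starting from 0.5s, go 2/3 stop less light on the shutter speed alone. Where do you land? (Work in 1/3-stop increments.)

Shutter speed: 0.5 → 0.4 → 0.3 — 2/3 stop shorter (darker).

0.3 s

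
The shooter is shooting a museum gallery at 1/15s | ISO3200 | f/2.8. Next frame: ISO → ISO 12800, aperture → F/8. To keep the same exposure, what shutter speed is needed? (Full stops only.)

1/8s

ISO: 3200 → 6400 → 12800 — 2 stops raised (brighter).
Aperture: f/2.8 → f/4 → f/5.6 → f/8 — 3 stops smaller aperture (darker).
Net change so far: 1 stop darker. Offset with the shutter speed: 1/15 → 1/8.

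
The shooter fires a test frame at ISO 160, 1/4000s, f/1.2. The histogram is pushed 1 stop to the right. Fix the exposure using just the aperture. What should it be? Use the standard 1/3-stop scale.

Overexposed by 1 stop → need 1 stop darker.
Aperture: f/1.2 → f/1.4 → f/1.6 → f/1.8.

f/1.8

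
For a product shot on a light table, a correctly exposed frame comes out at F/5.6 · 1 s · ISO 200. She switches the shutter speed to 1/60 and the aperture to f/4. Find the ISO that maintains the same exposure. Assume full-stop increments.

Shutter speed: 1 → 1/2 → 1/4 → 1/8 → 1/15 → 1/30 → 1/60 — 6 stops faster (darker).
Aperture: f/5.6 → f/4 — 1 stop opened up (brighter).
Net change so far: 5 stops darker. Offset with the ISO: 200 → 400 → 800 → 1600 → 3200 → 6400.

ISO 6400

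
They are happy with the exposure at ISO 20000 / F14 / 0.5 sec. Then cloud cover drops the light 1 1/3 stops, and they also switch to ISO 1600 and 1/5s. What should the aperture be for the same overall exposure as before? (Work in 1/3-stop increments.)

Scene light: 1 1/3 stops darker.
ISO: 20000 → 16000 → 12800 → 10000 → 8000 → 6400 → 5000 → 4000 → 3200 → 2500 → 2000 → 1600 — 3 2/3 stops dropped (darker).
Shutter speed: 0.5 → 0.4 → 0.3 → 1/4 → 1/5 — 1 1/3 stops faster (darker).
Net so far: 6 1/3 stops darker. Aperture: f/14 → f/13 → f/11 → f/10 → f/9 → f/8 → f/7.1 → f/6.3 → f/5.6 → f/5 → f/4.5 → f/4 → f/3.5 → f/3.2 → f/2.8 → f/2.5 → f/2.2 → f/2 → f/1.8 → f/1.6.

f/1.6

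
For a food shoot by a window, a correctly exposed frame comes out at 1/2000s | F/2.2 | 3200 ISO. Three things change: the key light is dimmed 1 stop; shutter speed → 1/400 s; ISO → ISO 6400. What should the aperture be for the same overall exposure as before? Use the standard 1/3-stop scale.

Scene light: 1 stop darker.
Shutter speed: 1/2000 → 1/1600 → 1/1250 → 1/1000 → 1/800 → 1/640 → 1/500 → 1/400 — 2 1/3 stops longer (brighter).
ISO: 3200 → 4000 → 5000 → 6400 — 1 stop raised (brighter).
Net so far: 2 1/3 stops brighter. Aperture: f/2.2 → f/2.5 → f/2.8 → f/3.2 → f/3.5 → f/4 → f/4.5 → f/5.

f/5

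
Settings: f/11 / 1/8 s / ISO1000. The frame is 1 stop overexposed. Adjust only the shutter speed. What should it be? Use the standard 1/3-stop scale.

Overexposed by 1 stop → need 1 stop darker.
Shutter speed: 1/8 → 1/10 → 1/13 → 1/15.

1/15s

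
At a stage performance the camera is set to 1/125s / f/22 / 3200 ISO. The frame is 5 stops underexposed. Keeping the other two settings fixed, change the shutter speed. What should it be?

Underexposed by 5 stops → need 5 stops brighter.
Shutter speed: 1/125 → 1/60 → 1/30 → 1/15 → 1/8 → 1/4.

1/4s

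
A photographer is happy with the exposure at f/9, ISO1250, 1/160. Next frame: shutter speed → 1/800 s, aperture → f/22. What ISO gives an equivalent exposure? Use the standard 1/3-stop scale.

ISO 40000

Shutter speed: 1/160 → 1/200 → 1/250 → 1/320 → 1/400 → 1/500 → 1/640 → 1/800 — 2 1/3 stops shorter (darker).
Aperture: f/9 → f/10 → f/11 → f/13 → f/14 → f/16 → f/18 → f/20 → f/22 — 2 2/3 stops narrower (darker).
Net change so far: 5 stops darker. Offset with the ISO: 1250 → 1600 → 2000 → 2500 → 3200 → 4000 → 5000 → 6400 → 8000 → 10000 → 12800 → 16000 → 20000 → 25600 → 32000 → 40000.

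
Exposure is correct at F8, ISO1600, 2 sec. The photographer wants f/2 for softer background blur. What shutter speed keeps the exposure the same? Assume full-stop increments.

1/8s

Aperture: f/8 → f/5.6 → f/4 → f/2.8 → f/2 — 4 stops opened up (brighter).
Need 4 stops darker from the shutter speed: 2 → 1 → 1/2 → 1/4 → 1/8.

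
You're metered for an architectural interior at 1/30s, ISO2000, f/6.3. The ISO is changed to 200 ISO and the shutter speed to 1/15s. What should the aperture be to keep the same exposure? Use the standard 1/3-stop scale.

f/2.8

ISO: 2000 → 1600 → 1250 → 1000 → 800 → 640 → 500 → 400 → 320 → 250 → 200 — 3 1/3 stops lower (darker).
Shutter speed: 1/30 → 1/25 → 1/20 → 1/15 — 1 stop longer (brighter).
Net change so far: 2 1/3 stops darker. Offset with the aperture: f/6.3 → f/5.6 → f/5 → f/4.5 → f/4 → f/3.5 → f/3.2 → f/2.8.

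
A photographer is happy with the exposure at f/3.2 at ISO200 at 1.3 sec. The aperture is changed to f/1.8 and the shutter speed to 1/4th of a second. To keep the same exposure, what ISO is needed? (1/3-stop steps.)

ISO 320

Aperture: f/3.2 → f/2.8 → f/2.5 → f/2.2 → f/2 → f/1.8 — 1 2/3 stops opened up (brighter).
Shutter speed: 1.3 → 1 → 0.8 → 0.6 → 0.5 → 0.4 → 0.3 → 1/4 — 2 1/3 stops faster (darker).
Net change so far: 2/3 stop darker. Offset with the ISO: 200 → 250 → 320.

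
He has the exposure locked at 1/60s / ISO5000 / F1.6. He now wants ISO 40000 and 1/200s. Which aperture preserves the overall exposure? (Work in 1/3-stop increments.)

f/2.5

ISO: 5000 → 6400 → 8000 → 10000 → 12800 → 16000 → 20000 → 25600 → 32000 → 40000 — 3 stops higher (brighter).
Shutter speed: 1/60 → 1/80 → 1/100 → 1/125 → 1/160 → 1/200 — 1 2/3 stops shorter (darker).
Net change so far: 1 1/3 stops brighter. Offset with the aperture: f/1.6 → f/1.8 → f/2 → f/2.2 → f/2.5.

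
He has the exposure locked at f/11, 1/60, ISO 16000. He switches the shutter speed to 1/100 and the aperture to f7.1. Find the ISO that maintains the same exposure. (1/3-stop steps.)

ISO 10000

Shutter speed: 1/60 → 1/80 → 1/100 — 2/3 stop faster (darker).
Aperture: f/11 → f/10 → f/9 → f/8 → f/7.1 — 1 1/3 stops wider (brighter).
Net change so far: 2/3 stop brighter. Offset with the ISO: 16000 → 12800 → 10000.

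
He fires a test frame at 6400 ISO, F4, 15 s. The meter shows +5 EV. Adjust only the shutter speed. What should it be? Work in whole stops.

1/2s

Overexposed by 5 stops → need 5 stops darker.
Shutter speed: 15 → 8 → 4 → 2 → 1 → 1/2.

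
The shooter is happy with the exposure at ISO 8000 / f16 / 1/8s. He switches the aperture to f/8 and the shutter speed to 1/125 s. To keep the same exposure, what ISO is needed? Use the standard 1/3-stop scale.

ISO 32000

Aperture: f/16 → f/14 → f/13 → f/11 → f/10 → f/9 → f/8 — 2 stops larger aperture (brighter).
Shutter speed: 1/8 → 1/10 → 1/13 → 1/15 → 1/20 → 1/25 → 1/30 → 1/40 → 1/50 → 1/60 → 1/80 → 1/100 → 1/125 — 4 stops shorter (darker).
Net change so far: 2 stops darker. Offset with the ISO: 8000 → 10000 → 12800 → 16000 → 20000 → 25600 → 32000.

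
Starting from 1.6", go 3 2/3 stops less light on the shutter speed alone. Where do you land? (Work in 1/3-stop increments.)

Shutter speed: 1.6 → 1.3 → 1 → 0.8 → 0.6 → 0.5 → 0.4 → 0.3 → 1/4 → 1/5 → 1/6 → 1/8 — 3 2/3 stops faster (darker).

1/8s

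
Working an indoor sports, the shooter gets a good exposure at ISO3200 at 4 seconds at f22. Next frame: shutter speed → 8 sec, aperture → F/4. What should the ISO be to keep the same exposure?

ISO 50

Shutter speed: 4 → 8 — 1 stop longer (brighter).
Aperture: f/22 → f/16 → f/11 → f/8 → f/5.6 → f/4 — 5 stops larger aperture (brighter).
Net change so far: 6 stops brighter. Offset with the ISO: 3200 → 1600 → 800 → 400 → 200 → 100 → 50.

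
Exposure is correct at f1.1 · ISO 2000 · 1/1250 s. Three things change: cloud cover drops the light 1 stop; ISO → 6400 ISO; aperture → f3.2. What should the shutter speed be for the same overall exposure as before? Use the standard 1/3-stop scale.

Scene light: 1 stop darker.
ISO: 2000 → 2500 → 3200 → 4000 → 5000 → 6400 — 1 2/3 stops higher (brighter).
Aperture: f/1.1 → f/1.2 → f/1.4 → f/1.6 → f/1.8 → f/2 → f/2.2 → f/2.5 → f/2.8 → f/3.2 — 3 stops narrower (darker).
Net so far: 2 1/3 stops darker. Shutter speed: 1/1250 → 1/1000 → 1/800 → 1/640 → 1/500 → 1/400 → 1/320 → 1/250.

1/250s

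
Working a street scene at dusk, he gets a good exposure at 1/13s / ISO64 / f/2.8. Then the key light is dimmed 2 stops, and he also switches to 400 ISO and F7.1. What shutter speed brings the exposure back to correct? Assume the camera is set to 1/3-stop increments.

Scene light: 2 stops darker.
ISO: 64 → 80 → 100 → 125 → 160 → 200 → 250 → 320 → 400 — 2 2/3 stops higher (brighter).
Aperture: f/2.8 → f/3.2 → f/3.5 → f/4 → f/4.5 → f/5 → f/5.6 → f/6.3 → f/7.1 — 2 2/3 stops narrower (darker).
Net so far: 2 stops darker. Shutter speed: 1/13 → 1/10 → 1/8 → 1/6 → 1/5 → 1/4 → 0.3.

0.3 s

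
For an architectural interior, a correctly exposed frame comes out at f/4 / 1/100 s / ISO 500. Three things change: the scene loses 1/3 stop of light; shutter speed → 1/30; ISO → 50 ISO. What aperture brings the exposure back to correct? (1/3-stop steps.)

f/2

Scene light: 1/3 stop darker.
Shutter speed: 1/100 → 1/80 → 1/60 → 1/50 → 1/40 → 1/30 — 1 2/3 stops longer (brighter).
ISO: 500 → 400 → 320 → 250 → 200 → 160 → 125 → 100 → 80 → 64 → 50 — 3 1/3 stops lower (darker).
Net so far: 2 stops darker. Aperture: f/4 → f/3.5 → f/3.2 → f/2.8 → f/2.5 → f/2.2 → f/2.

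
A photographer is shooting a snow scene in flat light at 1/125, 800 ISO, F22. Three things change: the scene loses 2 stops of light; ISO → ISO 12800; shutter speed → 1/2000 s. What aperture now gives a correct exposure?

Scene light: 2 stops darker.
ISO: 800 → 1600 → 3200 → 6400 → 12800 — 4 stops raised (brighter).
Shutter speed: 1/125 → 1/250 → 1/500 → 1/1000 → 1/2000 — 4 stops shorter (darker).
Net so far: 2 stops darker. Aperture: f/22 → f/16 → f/11.

f/11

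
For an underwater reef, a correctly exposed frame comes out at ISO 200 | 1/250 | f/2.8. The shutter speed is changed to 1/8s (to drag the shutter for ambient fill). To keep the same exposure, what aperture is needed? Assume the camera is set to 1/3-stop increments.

Shutter speed: 1/250 → 1/200 → 1/160 → 1/125 → 1/100 → 1/80 → 1/60 → 1/50 → 1/40 → 1/30 → 1/25 → 1/20 → 1/15 → 1/13 → 1/10 → 1/8 — 5 stops slower (brighter).
Need 5 stops darker from the aperture: f/2.8 → f/3.2 → f/3.5 → f/4 → f/4.5 → f/5 → f/5.6 → f/6.3 → f/7.1 → f/8 → f/9 → f/10 → f/11 → f/13 → f/14 → f/16.

f/16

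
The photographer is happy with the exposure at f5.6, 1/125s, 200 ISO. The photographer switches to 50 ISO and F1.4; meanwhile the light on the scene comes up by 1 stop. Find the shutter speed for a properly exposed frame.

1/1000s

Scene light: 1 stop brighter.
ISO: 200 → 100 → 50 — 2 stops lower (darker).
Aperture: f/5.6 → f/4 → f/2.8 → f/2 → f/1.4 — 4 stops wider (brighter).
Net so far: 3 stops brighter. Shutter speed: 1/125 → 1/250 → 1/500 → 1/1000.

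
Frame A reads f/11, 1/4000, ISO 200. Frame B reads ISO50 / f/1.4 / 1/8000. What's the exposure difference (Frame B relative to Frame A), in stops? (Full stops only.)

Aperture: f/11 → f/8 → f/5.6 → f/4 → f/2.8 → f/2 → f/1.4 — 6 stops larger aperture (brighter).
Shutter speed: 1/4000 → 1/8000 — 1 stop faster (darker).
ISO: 200 → 100 → 50 — 2 stops dropped (darker).
Net: +6 −1 −2 = +3 stops.

3 stops brighter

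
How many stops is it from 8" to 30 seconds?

2 stops

8 → 15 → 30 — count the steps: 2 stops.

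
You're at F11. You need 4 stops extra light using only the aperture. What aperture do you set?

f/2.8

Aperture: f/11 → f/8 → f/5.6 → f/4 → f/2.8 — 4 stops larger aperture (brighter).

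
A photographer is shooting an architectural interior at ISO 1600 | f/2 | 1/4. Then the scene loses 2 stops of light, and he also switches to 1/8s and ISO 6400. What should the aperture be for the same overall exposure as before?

f/1.4

Scene light: 2 stops darker.
Shutter speed: 1/4 → 1/8 — 1 stop shorter (darker).
ISO: 1600 → 3200 → 6400 — 2 stops higher (brighter).
Net so far: 1 stop darker. Aperture: f/2 → f/1.4.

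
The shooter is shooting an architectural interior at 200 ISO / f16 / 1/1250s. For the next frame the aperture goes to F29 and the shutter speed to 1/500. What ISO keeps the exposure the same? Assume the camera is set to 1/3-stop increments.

Aperture: f/16 → f/18 → f/20 → f/22 → f/25 → f/29 — 1 2/3 stops smaller aperture (darker).
Shutter speed: 1/1250 → 1/1000 → 1/800 → 1/640 → 1/500 — 1 1/3 stops slower (brighter).
Net change so far: 1/3 stop darker. Offset with the ISO: 200 → 250.

ISO 250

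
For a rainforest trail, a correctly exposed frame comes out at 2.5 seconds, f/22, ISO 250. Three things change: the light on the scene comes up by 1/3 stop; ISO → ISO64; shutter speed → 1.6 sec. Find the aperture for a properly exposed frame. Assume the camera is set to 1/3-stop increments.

f/10

Scene light: 1/3 stop brighter.
ISO: 250 → 200 → 160 → 125 → 100 → 80 → 64 — 2 stops dropped (darker).
Shutter speed: 2.5 → 2 → 1.6 — 2/3 stop shorter (darker).
Net so far: 2 1/3 stops darker. Aperture: f/22 → f/20 → f/18 → f/16 → f/14 → f/13 → f/11 → f/10.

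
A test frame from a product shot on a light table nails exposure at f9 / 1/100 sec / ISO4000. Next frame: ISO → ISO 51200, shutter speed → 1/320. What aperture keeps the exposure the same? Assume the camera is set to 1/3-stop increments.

ISO: 4000 → 5000 → 6400 → 8000 → 10000 → 12800 → 16000 → 20000 → 25600 → 32000 → 40000 → 51200 — 3 2/3 stops raised (brighter).
Shutter speed: 1/100 → 1/125 → 1/160 → 1/200 → 1/250 → 1/320 — 1 2/3 stops shorter (darker).
Net change so far: 2 stops brighter. Offset with the aperture: f/9 → f/10 → f/11 → f/13 → f/14 → f/16 → f/18.

f/18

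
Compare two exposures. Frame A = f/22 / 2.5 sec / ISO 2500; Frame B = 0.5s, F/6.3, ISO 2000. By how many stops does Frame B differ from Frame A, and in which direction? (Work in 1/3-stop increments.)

1 stop brighter

Aperture: f/22 → f/20 → f/18 → f/16 → f/14 → f/13 → f/11 → f/10 → f/9 → f/8 → f/7.1 → f/6.3 — 3 2/3 stops wider (brighter).
Shutter speed: 2.5 → 2 → 1.6 → 1.3 → 1 → 0.8 → 0.6 → 0.5 — 2 1/3 stops shorter (darker).
ISO: 2500 → 2000 — 1/3 stop lower (darker).
Net: +3 2/3 −2 1/3 −1/3 = +1 stop.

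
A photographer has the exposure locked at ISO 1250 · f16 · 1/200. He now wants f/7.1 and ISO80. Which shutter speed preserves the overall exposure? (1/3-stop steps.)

Aperture: f/16 → f/14 → f/13 → f/11 → f/10 → f/9 → f/8 → f/7.1 — 2 1/3 stops opened up (brighter).
ISO: 1250 → 1000 → 800 → 640 → 500 → 400 → 320 → 250 → 200 → 160 → 125 → 100 → 80 — 4 stops dropped (darker).
Net change so far: 1 2/3 stops darker. Offset with the shutter speed: 1/200 → 1/160 → 1/125 → 1/100 → 1/80 → 1/60.

1/60s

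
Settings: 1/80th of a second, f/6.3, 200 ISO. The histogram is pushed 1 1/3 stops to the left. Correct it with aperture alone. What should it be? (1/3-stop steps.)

f/4

Underexposed by 1 1/3 stops → need 1 1/3 stops brighter.
Aperture: f/6.3 → f/5.6 → f/5 → f/4.5 → f/4.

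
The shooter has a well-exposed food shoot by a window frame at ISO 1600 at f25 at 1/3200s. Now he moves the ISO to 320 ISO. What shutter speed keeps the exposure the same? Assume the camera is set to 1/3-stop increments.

1/640s

ISO: 1600 → 1250 → 1000 → 800 → 640 → 500 → 400 → 320 — 2 1/3 stops lower (darker).
Need 2 1/3 stops brighter from the shutter speed: 1/3200 → 1/2500 → 1/2000 → 1/1600 → 1/1250 → 1/1000 → 1/800 → 1/640.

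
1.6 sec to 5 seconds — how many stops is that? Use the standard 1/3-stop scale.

1.6 → 2 → 2.5 → 3.2 → 4 → 5 — count the steps: 5 third-stops = 1 2/3 stops.

1 2/3 stops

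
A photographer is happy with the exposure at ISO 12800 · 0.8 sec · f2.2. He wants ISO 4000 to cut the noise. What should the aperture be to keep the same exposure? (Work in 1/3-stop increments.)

f/1.2

ISO: 12800 → 10000 → 8000 → 6400 → 5000 → 4000 — 1 2/3 stops lower (darker).
Need 1 2/3 stops brighter from the aperture: f/2.2 → f/2 → f/1.8 → f/1.6 → f/1.4 → f/1.2.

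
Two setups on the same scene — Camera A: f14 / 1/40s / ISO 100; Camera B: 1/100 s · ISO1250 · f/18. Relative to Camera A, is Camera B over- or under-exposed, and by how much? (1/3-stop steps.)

1 2/3 stops brighter

Aperture: f/14 → f/16 → f/18 — 2/3 stop stopped down (darker).
Shutter speed: 1/40 → 1/50 → 1/60 → 1/80 → 1/100 — 1 1/3 stops faster (darker).
ISO: 100 → 125 → 160 → 200 → 250 → 320 → 400 → 500 → 640 → 800 → 1000 → 1250 — 3 2/3 stops raised (brighter).
Net: −2/3 −1 1/3 +3 2/3 = +1 2/3 stops.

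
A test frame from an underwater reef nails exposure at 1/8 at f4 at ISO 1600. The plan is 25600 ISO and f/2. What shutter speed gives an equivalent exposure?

ISO: 1600 → 3200 → 6400 → 12800 → 25600 — 4 stops raised (brighter).
Aperture: f/4 → f/2.8 → f/2 — 2 stops wider (brighter).
Net change so far: 6 stops brighter. Offset with the shutter speed: 1/8 → 1/15 → 1/30 → 1/60 → 1/125 → 1/250 → 1/500.

1/500s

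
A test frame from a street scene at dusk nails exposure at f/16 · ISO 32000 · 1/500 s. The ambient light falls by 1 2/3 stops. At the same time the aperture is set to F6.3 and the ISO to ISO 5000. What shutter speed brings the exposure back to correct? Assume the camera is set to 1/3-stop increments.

1/160s

Scene light: 1 2/3 stops darker.
Aperture: f/16 → f/14 → f/13 → f/11 → f/10 → f/9 → f/8 → f/7.1 → f/6.3 — 2 2/3 stops wider (brighter).
ISO: 32000 → 25600 → 20000 → 16000 → 12800 → 10000 → 8000 → 6400 → 5000 — 2 2/3 stops lower (darker).
Net so far: 1 2/3 stops darker. Shutter speed: 1/500 → 1/400 → 1/320 → 1/250 → 1/200 → 1/160.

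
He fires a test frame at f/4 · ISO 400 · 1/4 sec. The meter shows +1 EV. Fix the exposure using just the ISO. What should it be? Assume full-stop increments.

Overexposed by 1 stop → need 1 stop darker.
ISO: 400 → 200.

ISO 200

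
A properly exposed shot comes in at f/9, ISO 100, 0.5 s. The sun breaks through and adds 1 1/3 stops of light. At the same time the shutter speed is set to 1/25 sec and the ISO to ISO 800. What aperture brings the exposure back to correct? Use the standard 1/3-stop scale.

f/11

Scene light: 1 1/3 stops brighter.
Shutter speed: 0.5 → 0.4 → 0.3 → 1/4 → 1/5 → 1/6 → 1/8 → 1/10 → 1/13 → 1/15 → 1/20 → 1/25 — 3 2/3 stops faster (darker).
ISO: 100 → 125 → 160 → 200 → 250 → 320 → 400 → 500 → 640 → 800 — 3 stops raised (brighter).
Net so far: 2/3 stop brighter. Aperture: f/9 → f/10 → f/11.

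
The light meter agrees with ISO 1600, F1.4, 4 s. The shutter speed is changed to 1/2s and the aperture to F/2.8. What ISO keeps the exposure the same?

ISO 51200

Shutter speed: 4 → 2 → 1 → 1/2 — 3 stops shorter (darker).
Aperture: f/1.4 → f/2 → f/2.8 — 2 stops stopped down (darker).
Net change so far: 5 stops darker. Offset with the ISO: 1600 → 3200 → 6400 → 12800 → 25600 → 51200.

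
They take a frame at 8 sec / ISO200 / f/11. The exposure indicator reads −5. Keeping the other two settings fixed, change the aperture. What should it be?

f/2

Underexposed by 5 stops → need 5 stops brighter.
Aperture: f/11 → f/8 → f/5.6 → f/4 → f/2.8 → f/2.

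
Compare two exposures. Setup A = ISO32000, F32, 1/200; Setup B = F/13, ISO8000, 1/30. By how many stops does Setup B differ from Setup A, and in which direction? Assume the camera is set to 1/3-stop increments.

3 1/3 stops brighter

Aperture: f/32 → f/29 → f/25 → f/22 → f/20 → f/18 → f/16 → f/14 → f/13 — 2 2/3 stops larger aperture (brighter).
Shutter speed: 1/200 → 1/160 → 1/125 → 1/100 → 1/80 → 1/60 → 1/50 → 1/40 → 1/30 — 2 2/3 stops slower (brighter).
ISO: 32000 → 25600 → 20000 → 16000 → 12800 → 10000 → 8000 — 2 stops dropped (darker).
Net: +2 2/3 +2 2/3 −2 = +3 1/3 stops.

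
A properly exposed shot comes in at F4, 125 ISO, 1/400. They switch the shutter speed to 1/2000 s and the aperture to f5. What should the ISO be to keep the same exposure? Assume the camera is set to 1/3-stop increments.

Shutter speed: 1/400 → 1/500 → 1/640 → 1/800 → 1/1000 → 1/1250 → 1/1600 → 1/2000 — 2 1/3 stops shorter (darker).
Aperture: f/4 → f/4.5 → f/5 — 2/3 stop narrower (darker).
Net change so far: 3 stops darker. Offset with the ISO: 125 → 160 → 200 → 250 → 320 → 400 → 500 → 640 → 800 → 1000.

ISO 1000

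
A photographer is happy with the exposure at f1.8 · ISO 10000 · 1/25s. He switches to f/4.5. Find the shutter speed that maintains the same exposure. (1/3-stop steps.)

1/4s

Aperture: f/1.8 → f/2 → f/2.2 → f/2.5 → f/2.8 → f/3.2 → f/3.5 → f/4 → f/4.5 — 2 2/3 stops stopped down (darker).
Need 2 2/3 stops brighter from the shutter speed: 1/25 → 1/20 → 1/15 → 1/13 → 1/10 → 1/8 → 1/6 → 1/5 → 1/4.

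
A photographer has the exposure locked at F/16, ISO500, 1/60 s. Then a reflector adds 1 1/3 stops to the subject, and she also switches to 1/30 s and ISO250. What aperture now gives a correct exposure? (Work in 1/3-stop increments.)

f/25

Scene light: 1 1/3 stops brighter.
Shutter speed: 1/60 → 1/50 → 1/40 → 1/30 — 1 stop slower (brighter).
ISO: 500 → 400 → 320 → 250 — 1 stop lower (darker).
Net so far: 1 1/3 stops brighter. Aperture: f/16 → f/18 → f/20 → f/22 → f/25.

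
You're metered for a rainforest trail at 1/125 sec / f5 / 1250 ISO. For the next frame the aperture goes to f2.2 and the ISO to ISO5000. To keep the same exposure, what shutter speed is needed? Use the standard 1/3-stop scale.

Aperture: f/5 → f/4.5 → f/4 → f/3.5 → f/3.2 → f/2.8 → f/2.5 → f/2.2 — 2 1/3 stops larger aperture (brighter).
ISO: 1250 → 1600 → 2000 → 2500 → 3200 → 4000 → 5000 — 2 stops higher (brighter).
Net change so far: 4 1/3 stops brighter. Offset with the shutter speed: 1/125 → 1/160 → 1/200 → 1/250 → 1/320 → 1/400 → 1/500 → 1/640 → 1/800 → 1/1000 → 1/1250 → 1/1600 → 1/2000 → 1/2500.

1/2500s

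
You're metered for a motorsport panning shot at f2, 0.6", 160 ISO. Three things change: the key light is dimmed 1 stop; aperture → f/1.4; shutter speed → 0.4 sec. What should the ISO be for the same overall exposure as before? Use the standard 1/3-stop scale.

ISO 250

Scene light: 1 stop darker.
Aperture: f/2 → f/1.8 → f/1.6 → f/1.4 — 1 stop opened up (brighter).
Shutter speed: 0.6 → 0.5 → 0.4 — 2/3 stop shorter (darker).
Net so far: 2/3 stop darker. ISO: 160 → 200 → 250.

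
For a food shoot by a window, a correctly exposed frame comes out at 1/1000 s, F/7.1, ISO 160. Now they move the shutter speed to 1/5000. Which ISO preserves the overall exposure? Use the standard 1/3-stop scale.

ISO 800

Shutter speed: 1/1000 → 1/1250 → 1/1600 → 1/2000 → 1/2500 → 1/3200 → 1/4000 → 1/5000 — 2 1/3 stops faster (darker).
Need 2 1/3 stops brighter from the ISO: 160 → 200 → 250 → 320 → 400 → 500 → 640 → 800.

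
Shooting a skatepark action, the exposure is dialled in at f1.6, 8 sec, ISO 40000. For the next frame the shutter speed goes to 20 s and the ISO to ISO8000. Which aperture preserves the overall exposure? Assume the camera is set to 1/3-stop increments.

f/1.1

Shutter speed: 8 → 10 → 13 → 15 → 20 — 1 1/3 stops longer (brighter).
ISO: 40000 → 32000 → 25600 → 20000 → 16000 → 12800 → 10000 → 8000 — 2 1/3 stops dropped (darker).
Net change so far: 1 stop darker. Offset with the aperture: f/1.6 → f/1.4 → f/1.2 → f/1.1.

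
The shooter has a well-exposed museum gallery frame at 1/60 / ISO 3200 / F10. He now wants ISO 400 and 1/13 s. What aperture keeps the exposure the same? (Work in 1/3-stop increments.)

f/8

ISO: 3200 → 2500 → 2000 → 1600 → 1250 → 1000 → 800 → 640 → 500 → 400 — 3 stops dropped (darker).
Shutter speed: 1/60 → 1/50 → 1/40 → 1/30 → 1/25 → 1/20 → 1/15 → 1/13 — 2 1/3 stops slower (brighter).
Net change so far: 2/3 stop darker. Offset with the aperture: f/10 → f/9 → f/8.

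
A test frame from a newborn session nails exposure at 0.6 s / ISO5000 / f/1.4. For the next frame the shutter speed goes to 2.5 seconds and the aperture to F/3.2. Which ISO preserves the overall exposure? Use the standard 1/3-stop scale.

ISO 6400

Shutter speed: 0.6 → 0.8 → 1 → 1.3 → 1.6 → 2 → 2.5 — 2 stops longer (brighter).
Aperture: f/1.4 → f/1.6 → f/1.8 → f/2 → f/2.2 → f/2.5 → f/2.8 → f/3.2 — 2 1/3 stops narrower (darker).
Net change so far: 1/3 stop darker. Offset with the ISO: 5000 → 6400.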